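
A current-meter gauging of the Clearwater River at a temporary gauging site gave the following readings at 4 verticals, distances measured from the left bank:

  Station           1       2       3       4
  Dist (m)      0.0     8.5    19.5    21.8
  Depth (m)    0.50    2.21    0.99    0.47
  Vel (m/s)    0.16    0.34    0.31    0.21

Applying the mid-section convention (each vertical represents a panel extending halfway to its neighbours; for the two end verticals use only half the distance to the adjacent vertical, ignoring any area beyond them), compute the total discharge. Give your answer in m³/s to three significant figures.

9.82 m³/s

w_1 = (8.5 − 0.0)/2 = 4.25 m; q_1 = 0.16 × 0.50 × 4.25 = 0.3400 m³/s
w_2 = (19.5 − 0.0)/2 = 9.75 m; q_2 = 0.34 × 2.21 × 9.75 = 7.326 m³/s
w_3 = (21.8 − 8.5)/2 = 6.65 m; q_3 = 0.31 × 0.99 × 6.65 = 2.041 m³/s
w_4 = (21.8 − 19.5)/2 = 1.15 m; q_4 = 0.21 × 0.47 × 1.15 = 0.1135 m³/s
Q = Σ qᵢ = 9.821 m³/s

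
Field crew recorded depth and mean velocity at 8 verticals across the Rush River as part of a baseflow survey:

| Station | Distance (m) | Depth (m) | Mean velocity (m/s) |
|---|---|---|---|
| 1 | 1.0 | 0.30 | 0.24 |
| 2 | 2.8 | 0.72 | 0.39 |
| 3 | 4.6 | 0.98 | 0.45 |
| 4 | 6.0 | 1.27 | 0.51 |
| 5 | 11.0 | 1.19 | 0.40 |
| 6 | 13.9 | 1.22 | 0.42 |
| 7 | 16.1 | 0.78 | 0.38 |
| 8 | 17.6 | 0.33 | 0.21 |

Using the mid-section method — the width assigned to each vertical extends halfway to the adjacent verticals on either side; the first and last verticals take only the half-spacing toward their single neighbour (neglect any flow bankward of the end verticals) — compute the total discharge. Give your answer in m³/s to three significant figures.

w_1 = (2.8 − 1.0)/2 = 0.9 m; q_1 = 0.24 × 0.30 × 0.9 = 0.06480 m³/s
w_2 = (4.6 − 1.0)/2 = 1.8 m; q_2 = 0.39 × 0.72 × 1.8 = 0.5054 m³/s
w_3 = (6.0 − 2.8)/2 = 1.6 m; q_3 = 0.45 × 0.98 × 1.6 = 0.7056 m³/s
w_4 = (11.0 − 4.6)/2 = 3.2 m; q_4 = 0.51 × 1.27 × 3.2 = 2.073 m³/s
w_5 = (13.9 − 6.0)/2 = 3.95 m; q_5 = 0.40 × 1.19 × 3.95 = 1.880 m³/s
w_6 = (16.1 − 11.0)/2 = 2.55 m; q_6 = 0.42 × 1.22 × 2.55 = 1.307 m³/s
w_7 = (17.6 − 13.9)/2 = 1.85 m; q_7 = 0.38 × 0.78 × 1.85 = 0.5483 m³/s
w_8 = (17.6 − 16.1)/2 = 0.75 m; q_8 = 0.21 × 0.33 × 0.75 = 0.05198 m³/s
Q = Σ qᵢ = 7.136 m³/s

7.14 m³/s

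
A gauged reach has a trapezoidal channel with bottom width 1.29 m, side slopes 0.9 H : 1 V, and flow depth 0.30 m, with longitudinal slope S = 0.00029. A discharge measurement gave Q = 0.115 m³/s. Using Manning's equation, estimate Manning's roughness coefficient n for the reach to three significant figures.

A = (b + z·y)·y = (1.29 + 0.9×0.30)×0.30 = 0.4680 m²
P = b + 2y√(1+z²) = 1.29 + 2×0.30×√(1+0.9²) = 2.097 m
R = A/P = 0.4680/2.097 = 0.2232 m
n = (1/Q)·A·R^(2/3)·S^(1/2) = (1/0.115) × 0.4680 × 0.3679 × 0.01703 = 0.02550

0.0255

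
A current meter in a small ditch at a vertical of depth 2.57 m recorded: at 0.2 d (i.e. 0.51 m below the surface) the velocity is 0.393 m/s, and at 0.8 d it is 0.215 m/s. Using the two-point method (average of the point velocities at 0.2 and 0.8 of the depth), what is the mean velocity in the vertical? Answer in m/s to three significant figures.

v̄ = (0.393 + 0.215) / 2 = 0.3040 m/s

0.304 m/s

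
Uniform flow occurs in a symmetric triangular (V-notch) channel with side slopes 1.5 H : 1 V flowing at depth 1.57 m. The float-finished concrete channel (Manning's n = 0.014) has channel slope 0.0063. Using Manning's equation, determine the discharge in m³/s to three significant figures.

15.8 m³/s

A = z·y² = 1.5×1.57² = 3.697 m²
P = 2y√(1+z²) = 2×1.57×√(1+1.5²) = 5.661 m
R = A/P = 3.697/5.661 = 0.6532 m
Q = (1/n)·A·R^(2/3)·S^(1/2) = (1/0.014) × 3.697 × 0.6532^(2/3) × 0.0063^(1/2) = 15.78 m³/s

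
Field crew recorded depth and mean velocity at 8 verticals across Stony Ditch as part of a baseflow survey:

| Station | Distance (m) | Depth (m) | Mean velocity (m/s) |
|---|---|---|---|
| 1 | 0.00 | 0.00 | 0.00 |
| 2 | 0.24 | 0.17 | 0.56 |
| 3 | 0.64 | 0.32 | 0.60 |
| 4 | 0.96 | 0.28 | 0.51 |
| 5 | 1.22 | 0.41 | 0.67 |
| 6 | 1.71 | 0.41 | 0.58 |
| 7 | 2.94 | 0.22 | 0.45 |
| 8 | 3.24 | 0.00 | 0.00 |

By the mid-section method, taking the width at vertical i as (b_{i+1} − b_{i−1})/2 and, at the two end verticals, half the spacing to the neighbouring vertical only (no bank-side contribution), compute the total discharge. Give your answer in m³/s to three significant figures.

0.524 m³/s

w_2 = (0.64 − 0.00)/2 = 0.32 m; q_2 = 0.56 × 0.17 × 0.32 = 0.03046 m³/s
w_3 = (0.96 − 0.24)/2 = 0.36 m; q_3 = 0.60 × 0.32 × 0.36 = 0.06912 m³/s
w_4 = (1.22 − 0.64)/2 = 0.29 m; q_4 = 0.51 × 0.28 × 0.29 = 0.04141 m³/s
w_5 = (1.71 − 0.96)/2 = 0.375 m; q_5 = 0.67 × 0.41 × 0.375 = 0.1030 m³/s
w_6 = (2.94 − 1.22)/2 = 0.86 m; q_6 = 0.58 × 0.41 × 0.86 = 0.2045 m³/s
w_7 = (3.24 − 1.71)/2 = 0.765 m; q_7 = 0.45 × 0.22 × 0.765 = 0.07574 m³/s
Stations 1, 8 contribute zero (depth or velocity is 0).
Q = Σ qᵢ = 0.5243 m³/s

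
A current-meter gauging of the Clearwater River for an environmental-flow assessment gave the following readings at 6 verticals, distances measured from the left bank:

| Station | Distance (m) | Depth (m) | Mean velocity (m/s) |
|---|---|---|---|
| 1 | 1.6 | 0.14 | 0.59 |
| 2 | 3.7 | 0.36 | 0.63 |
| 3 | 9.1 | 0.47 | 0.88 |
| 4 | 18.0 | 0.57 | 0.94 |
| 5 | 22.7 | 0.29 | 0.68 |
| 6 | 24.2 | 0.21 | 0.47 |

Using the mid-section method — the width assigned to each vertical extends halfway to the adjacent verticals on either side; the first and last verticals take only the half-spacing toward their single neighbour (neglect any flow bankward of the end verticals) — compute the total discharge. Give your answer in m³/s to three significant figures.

w_1 = (3.7 − 1.6)/2 = 1.05 m; q_1 = 0.59 × 0.14 × 1.05 = 0.08673 m³/s
w_2 = (9.1 − 1.6)/2 = 3.75 m; q_2 = 0.63 × 0.36 × 3.75 = 0.8505 m³/s
w_3 = (18.0 − 3.7)/2 = 7.15 m; q_3 = 0.88 × 0.47 × 7.15 = 2.957 m³/s
w_4 = (22.7 − 9.1)/2 = 6.8 m; q_4 = 0.94 × 0.57 × 6.8 = 3.643 m³/s
w_5 = (24.2 − 18.0)/2 = 3.1 m; q_5 = 0.68 × 0.29 × 3.1 = 0.6113 m³/s
w_6 = (24.2 − 22.7)/2 = 0.75 m; q_6 = 0.47 × 0.21 × 0.75 = 0.07403 m³/s
Q = Σ qᵢ = 8.223 m³/s

8.22 m³/s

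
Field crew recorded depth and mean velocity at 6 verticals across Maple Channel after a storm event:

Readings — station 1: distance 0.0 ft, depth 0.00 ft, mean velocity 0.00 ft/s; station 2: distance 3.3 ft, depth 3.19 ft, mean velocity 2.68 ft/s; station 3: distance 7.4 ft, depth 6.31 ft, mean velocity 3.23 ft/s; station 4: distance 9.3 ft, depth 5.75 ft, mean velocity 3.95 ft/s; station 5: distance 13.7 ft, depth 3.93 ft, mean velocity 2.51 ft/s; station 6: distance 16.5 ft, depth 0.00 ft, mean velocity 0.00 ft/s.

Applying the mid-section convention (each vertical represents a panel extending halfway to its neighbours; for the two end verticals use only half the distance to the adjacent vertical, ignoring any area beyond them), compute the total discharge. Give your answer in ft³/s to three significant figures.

w_2 = (7.4 − 0.0)/2 = 3.7 ft; q_2 = 2.68 × 3.19 × 3.7 = 31.63 ft³/s
w_3 = (9.3 − 3.3)/2 = 3 ft; q_3 = 3.23 × 6.31 × 3 = 61.14 ft³/s
w_4 = (13.7 − 7.4)/2 = 3.15 ft; q_4 = 3.95 × 5.75 × 3.15 = 71.54 ft³/s
w_5 = (16.5 − 9.3)/2 = 3.6 ft; q_5 = 2.51 × 3.93 × 3.6 = 35.51 ft³/s
Stations 1, 6 contribute zero (depth or velocity is 0).
Q = Σ qᵢ = 199.8 ft³/s

200 ft³/s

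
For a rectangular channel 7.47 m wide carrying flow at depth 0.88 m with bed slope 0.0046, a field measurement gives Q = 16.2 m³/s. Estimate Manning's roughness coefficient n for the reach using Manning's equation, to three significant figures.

0.0219

A = b·y = 7.47 × 0.88 = 6.574 m²
P = b + 2y = 7.47 + 2×0.88 = 9.230 m
R = A/P = 6.574/9.230 = 0.7122 m
n = (1/Q)·A·R^(2/3)·S^(1/2) = (1/16.2) × 6.574 × 0.7975 × 0.06782 = 0.02195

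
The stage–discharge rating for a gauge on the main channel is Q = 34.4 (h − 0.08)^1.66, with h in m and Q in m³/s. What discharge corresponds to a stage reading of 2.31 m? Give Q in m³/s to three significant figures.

130 m³/s

Q = 34.4 × (2.31 − 0.08)^1.66 = 34.4 × 2.23^1.66 = 130.2 m³/s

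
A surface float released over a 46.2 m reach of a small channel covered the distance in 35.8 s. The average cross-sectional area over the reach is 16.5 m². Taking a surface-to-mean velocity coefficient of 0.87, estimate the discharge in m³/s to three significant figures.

v_surface = L / t̄ = 46.2 / 35.8 = 1.291 m/s
v_mean = 0.87 × 1.291 = 1.123 m/s
Q = A × v_mean = 16.5 × 1.123 = 18.53 m³/s

18.5 m³/s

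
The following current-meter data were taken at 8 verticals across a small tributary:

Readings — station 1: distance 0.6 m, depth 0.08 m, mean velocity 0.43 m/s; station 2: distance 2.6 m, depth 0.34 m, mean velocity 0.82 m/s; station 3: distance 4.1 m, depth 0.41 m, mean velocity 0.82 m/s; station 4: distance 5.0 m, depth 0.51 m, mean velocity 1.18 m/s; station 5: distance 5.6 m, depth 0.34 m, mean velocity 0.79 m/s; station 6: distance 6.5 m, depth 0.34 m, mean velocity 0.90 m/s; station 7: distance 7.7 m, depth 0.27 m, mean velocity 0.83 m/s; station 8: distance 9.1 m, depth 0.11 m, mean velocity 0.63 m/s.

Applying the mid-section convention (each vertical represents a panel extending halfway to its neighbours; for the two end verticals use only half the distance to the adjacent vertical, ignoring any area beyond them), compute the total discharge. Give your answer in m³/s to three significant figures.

2.24 m³/s

w_1 = (2.6 − 0.6)/2 = 1 m; q_1 = 0.43 × 0.08 × 1 = 0.03440 m³/s
w_2 = (4.1 − 0.6)/2 = 1.75 m; q_2 = 0.82 × 0.34 × 1.75 = 0.4879 m³/s
w_3 = (5.0 − 2.6)/2 = 1.2 m; q_3 = 0.82 × 0.41 × 1.2 = 0.4034 m³/s
w_4 = (5.6 − 4.1)/2 = 0.75 m; q_4 = 1.18 × 0.51 × 0.75 = 0.4514 m³/s
w_5 = (6.5 − 5.0)/2 = 0.75 m; q_5 = 0.79 × 0.34 × 0.75 = 0.2015 m³/s
w_6 = (7.7 − 5.6)/2 = 1.05 m; q_6 = 0.90 × 0.34 × 1.05 = 0.3213 m³/s
w_7 = (9.1 − 6.5)/2 = 1.3 m; q_7 = 0.83 × 0.27 × 1.3 = 0.2913 m³/s
w_8 = (9.1 − 7.7)/2 = 0.7 m; q_8 = 0.63 × 0.11 × 0.7 = 0.04851 m³/s
Q = Σ qᵢ = 2.240 m³/s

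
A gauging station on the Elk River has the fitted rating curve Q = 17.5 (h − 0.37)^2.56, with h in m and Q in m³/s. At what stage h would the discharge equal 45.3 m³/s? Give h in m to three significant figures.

1.82 m

h − h₀ = (Q/C)^(1/b) = (45.3/17.5)^(1/2.56) = 1.450 m
h = 0.37 + 1.450 = 1.820 m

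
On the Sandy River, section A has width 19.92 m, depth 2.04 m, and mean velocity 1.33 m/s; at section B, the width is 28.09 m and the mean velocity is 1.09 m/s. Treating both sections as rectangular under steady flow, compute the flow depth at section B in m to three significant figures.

Q = A₁V₁ = (19.92×2.04) × 1.33 = 54.05 m³/s
d₂ = Q/(b₂ V₂) = 54.05/(28.09×1.09) = 1.765 m

1.77 m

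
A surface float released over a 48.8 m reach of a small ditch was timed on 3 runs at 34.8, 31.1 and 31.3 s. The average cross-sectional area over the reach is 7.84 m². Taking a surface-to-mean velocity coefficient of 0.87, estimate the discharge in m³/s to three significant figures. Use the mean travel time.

t̄ = (34.8 + 31.1 + 31.3) / 3 = 32.4 s
v_surface = L / t̄ = 48.8 / 32.4 = 1.506 m/s
v_mean = 0.87 × 1.506 = 1.310 m/s
Q = A × v_mean = 7.84 × 1.310 = 10.27 m³/s

10.3 m³/s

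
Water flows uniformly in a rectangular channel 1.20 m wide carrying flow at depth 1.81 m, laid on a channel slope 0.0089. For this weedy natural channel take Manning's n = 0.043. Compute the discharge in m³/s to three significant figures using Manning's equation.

2.80 m³/s

A = b·y = 1.20 × 1.81 = 2.172 m²
P = b + 2y = 1.20 + 2×1.81 = 4.820 m
R = A/P = 2.172/4.820 = 0.4506 m
Q = (1/n)·A·R^(2/3)·S^(1/2) = (1/0.043) × 2.172 × 0.4506^(2/3) × 0.0089^(1/2) = 2.801 m³/s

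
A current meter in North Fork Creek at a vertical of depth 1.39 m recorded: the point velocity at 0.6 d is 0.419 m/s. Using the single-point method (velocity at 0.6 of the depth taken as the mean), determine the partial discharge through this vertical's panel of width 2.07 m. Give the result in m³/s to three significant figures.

1.21 m³/s

v̄ = v₀.₆ = 0.419 m/s
q = v̄ × d × w = 0.4190 × 1.39 × 2.07 = 1.206 m³/s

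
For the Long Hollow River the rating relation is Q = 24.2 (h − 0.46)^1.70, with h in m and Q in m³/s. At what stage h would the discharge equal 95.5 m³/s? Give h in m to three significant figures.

h − h₀ = (Q/C)^(1/b) = (95.5/24.2)^(1/1.70) = 2.242 m
h = 0.46 + 2.242 = 2.702 m

2.70 m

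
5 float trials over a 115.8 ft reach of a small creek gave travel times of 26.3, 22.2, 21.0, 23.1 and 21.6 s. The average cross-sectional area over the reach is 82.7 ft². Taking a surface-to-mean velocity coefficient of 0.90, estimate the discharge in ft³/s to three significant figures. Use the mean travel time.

t̄ = (26.3 + 22.2 + 21.0 + 23.1 + 21.6) / 5 = 22.84 s
v_surface = L / t̄ = 115.8 / 22.84 = 5.070 ft/s
v_mean = 0.90 × 5.070 = 4.563 ft/s
Q = A × v_mean = 82.7 × 4.563 = 377.4 ft³/s

377 ft³/s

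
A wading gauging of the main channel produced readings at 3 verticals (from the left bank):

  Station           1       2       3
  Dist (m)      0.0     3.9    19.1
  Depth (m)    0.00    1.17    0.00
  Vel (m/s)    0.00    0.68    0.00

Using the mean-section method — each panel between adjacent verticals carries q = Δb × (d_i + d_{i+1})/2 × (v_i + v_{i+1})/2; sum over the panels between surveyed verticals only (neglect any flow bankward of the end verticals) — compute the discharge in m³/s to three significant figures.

Panel 1-2: Δb = 3.9 m, d̄ = (0.00+1.17)/2 = 0.585, v̄ = (0.00+0.68)/2 = 0.34 → q = 3.9×0.585×0.34 = 0.7757 m³/s
Panel 2-3: Δb = 15.2 m, d̄ = (1.17+0.00)/2 = 0.585, v̄ = (0.68+0.00)/2 = 0.34 → q = 15.2×0.585×0.34 = 3.023 m³/s
Q = Σ q = 3.799 m³/s

3.80 m³/s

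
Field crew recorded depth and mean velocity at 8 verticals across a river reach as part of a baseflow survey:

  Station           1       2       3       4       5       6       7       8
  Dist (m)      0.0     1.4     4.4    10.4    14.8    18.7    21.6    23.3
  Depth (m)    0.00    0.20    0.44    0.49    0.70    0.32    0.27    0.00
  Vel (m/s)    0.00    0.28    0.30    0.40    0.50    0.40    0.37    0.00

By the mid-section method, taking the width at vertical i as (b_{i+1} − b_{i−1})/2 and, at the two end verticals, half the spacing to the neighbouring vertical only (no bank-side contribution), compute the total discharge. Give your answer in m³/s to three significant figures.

3.85 m³/s

w_2 = (4.4 − 0.0)/2 = 2.2 m; q_2 = 0.28 × 0.20 × 2.2 = 0.1232 m³/s
w_3 = (10.4 − 1.4)/2 = 4.5 m; q_3 = 0.30 × 0.44 × 4.5 = 0.5940 m³/s
w_4 = (14.8 − 4.4)/2 = 5.2 m; q_4 = 0.40 × 0.49 × 5.2 = 1.019 m³/s
w_5 = (18.7 − 10.4)/2 = 4.15 m; q_5 = 0.50 × 0.70 × 4.15 = 1.453 m³/s
w_6 = (21.6 − 14.8)/2 = 3.4 m; q_6 = 0.40 × 0.32 × 3.4 = 0.4352 m³/s
w_7 = (23.3 − 18.7)/2 = 2.3 m; q_7 = 0.37 × 0.27 × 2.3 = 0.2298 m³/s
Stations 1, 8 contribute zero (depth or velocity is 0).
Q = Σ qᵢ = 3.854 m³/s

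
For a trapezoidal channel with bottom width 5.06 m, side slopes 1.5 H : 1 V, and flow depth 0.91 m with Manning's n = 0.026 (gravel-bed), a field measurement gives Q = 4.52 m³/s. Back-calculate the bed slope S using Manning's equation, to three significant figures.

0.000649

A = (b + z·y)·y = (5.06 + 1.5×0.91)×0.91 = 5.847 m²
P = b + 2y√(1+z²) = 5.06 + 2×0.91×√(1+1.5²) = 8.341 m
R = A/P = 5.847/8.341 = 0.7010 m
S = (Q·n / (1·A·R^(2/3)))² = (4.52×0.026 / (1×5.847×0.7891))² = 0.0006488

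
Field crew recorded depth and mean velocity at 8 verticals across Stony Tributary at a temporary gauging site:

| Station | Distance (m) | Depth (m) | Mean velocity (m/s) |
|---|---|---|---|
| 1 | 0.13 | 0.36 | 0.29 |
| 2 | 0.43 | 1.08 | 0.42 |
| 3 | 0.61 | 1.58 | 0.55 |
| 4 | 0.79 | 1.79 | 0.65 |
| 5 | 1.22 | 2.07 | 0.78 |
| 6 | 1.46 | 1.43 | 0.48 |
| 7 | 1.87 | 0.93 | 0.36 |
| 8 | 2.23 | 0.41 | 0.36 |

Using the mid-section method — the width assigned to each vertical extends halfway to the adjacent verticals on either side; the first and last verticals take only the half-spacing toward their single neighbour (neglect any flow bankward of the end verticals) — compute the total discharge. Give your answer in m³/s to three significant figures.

1.56 m³/s

w_1 = (0.43 − 0.13)/2 = 0.15 m; q_1 = 0.29 × 0.36 × 0.15 = 0.01566 m³/s
w_2 = (0.61 − 0.13)/2 = 0.24 m; q_2 = 0.42 × 1.08 × 0.24 = 0.1089 m³/s
w_3 = (0.79 − 0.43)/2 = 0.18 m; q_3 = 0.55 × 1.58 × 0.18 = 0.1564 m³/s
w_4 = (1.22 − 0.61)/2 = 0.305 m; q_4 = 0.65 × 1.79 × 0.305 = 0.3549 m³/s
w_5 = (1.46 − 0.79)/2 = 0.335 m; q_5 = 0.78 × 2.07 × 0.335 = 0.5409 m³/s
w_6 = (1.87 − 1.22)/2 = 0.325 m; q_6 = 0.48 × 1.43 × 0.325 = 0.2231 m³/s
w_7 = (2.23 − 1.46)/2 = 0.385 m; q_7 = 0.36 × 0.93 × 0.385 = 0.1289 m³/s
w_8 = (2.23 − 1.87)/2 = 0.18 m; q_8 = 0.36 × 0.41 × 0.18 = 0.02657 m³/s
Q = Σ qᵢ = 1.555 m³/s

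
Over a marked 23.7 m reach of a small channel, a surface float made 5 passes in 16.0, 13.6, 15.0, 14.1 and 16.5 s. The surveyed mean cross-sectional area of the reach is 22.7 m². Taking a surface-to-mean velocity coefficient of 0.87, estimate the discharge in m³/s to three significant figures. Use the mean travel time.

t̄ = (16.0 + 13.6 + 15.0 + 14.1 + 16.5) / 5 = 15.04 s
v_surface = L / t̄ = 23.7 / 15.04 = 1.576 m/s
v_mean = 0.87 × 1.576 = 1.371 m/s
Q = A × v_mean = 22.7 × 1.371 = 31.12 m³/s

31.1 m³/s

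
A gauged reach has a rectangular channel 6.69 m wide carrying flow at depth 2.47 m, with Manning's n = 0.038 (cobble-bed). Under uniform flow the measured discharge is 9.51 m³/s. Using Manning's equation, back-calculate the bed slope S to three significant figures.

0.000299

A = b·y = 6.69 × 2.47 = 16.52 m²
P = b + 2y = 6.69 + 2×2.47 = 11.63 m
R = A/P = 16.52/11.63 = 1.421 m
S = (Q·n / (1·A·R^(2/3)))² = (9.51×0.038 / (1×16.52×1.264))² = 0.0002994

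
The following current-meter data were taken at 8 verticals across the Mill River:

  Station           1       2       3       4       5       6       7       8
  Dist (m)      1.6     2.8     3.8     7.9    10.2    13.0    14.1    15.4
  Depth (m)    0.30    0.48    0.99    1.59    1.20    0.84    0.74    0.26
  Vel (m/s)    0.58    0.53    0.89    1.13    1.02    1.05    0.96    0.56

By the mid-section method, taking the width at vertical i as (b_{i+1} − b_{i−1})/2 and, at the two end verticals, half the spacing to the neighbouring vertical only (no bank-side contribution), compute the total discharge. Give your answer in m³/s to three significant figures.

w_1 = (2.8 − 1.6)/2 = 0.6 m; q_1 = 0.58 × 0.30 × 0.6 = 0.1044 m³/s
w_2 = (3.8 − 1.6)/2 = 1.1 m; q_2 = 0.53 × 0.48 × 1.1 = 0.2798 m³/s
w_3 = (7.9 − 2.8)/2 = 2.55 m; q_3 = 0.89 × 0.99 × 2.55 = 2.247 m³/s
w_4 = (10.2 − 3.8)/2 = 3.2 m; q_4 = 1.13 × 1.59 × 3.2 = 5.749 m³/s
w_5 = (13.0 − 7.9)/2 = 2.55 m; q_5 = 1.02 × 1.20 × 2.55 = 3.121 m³/s
w_6 = (14.1 − 10.2)/2 = 1.95 m; q_6 = 1.05 × 0.84 × 1.95 = 1.720 m³/s
w_7 = (15.4 − 13.0)/2 = 1.2 m; q_7 = 0.96 × 0.74 × 1.2 = 0.8525 m³/s
w_8 = (15.4 − 14.1)/2 = 0.65 m; q_8 = 0.56 × 0.26 × 0.65 = 0.09464 m³/s
Q = Σ qᵢ = 14.17 m³/s

14.2 m³/s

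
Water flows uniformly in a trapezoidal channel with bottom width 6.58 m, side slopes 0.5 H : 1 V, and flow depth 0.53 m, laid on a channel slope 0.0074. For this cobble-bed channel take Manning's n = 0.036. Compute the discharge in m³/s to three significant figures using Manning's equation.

A = (b + z·y)·y = (6.58 + 0.5×0.53)×0.53 = 3.628 m²
P = b + 2y√(1+z²) = 6.58 + 2×0.53×√(1+0.5²) = 7.765 m
R = A/P = 3.628/7.765 = 0.4672 m
Q = (1/n)·A·R^(2/3)·S^(1/2) = (1/0.036) × 3.628 × 0.4672^(2/3) × 0.0074^(1/2) = 5.220 m³/s

5.22 m³/s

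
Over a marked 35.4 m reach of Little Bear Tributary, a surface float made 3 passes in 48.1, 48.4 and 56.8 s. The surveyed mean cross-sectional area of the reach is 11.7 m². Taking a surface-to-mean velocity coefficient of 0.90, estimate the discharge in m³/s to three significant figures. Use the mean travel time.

t̄ = (48.1 + 48.4 + 56.8) / 3 = 51.1 s
v_surface = L / t̄ = 35.4 / 51.1 = 0.6928 m/s
v_mean = 0.90 × 0.6928 = 0.6235 m/s
Q = A × v_mean = 11.7 × 0.6235 = 7.295 m³/s

7.29 m³/s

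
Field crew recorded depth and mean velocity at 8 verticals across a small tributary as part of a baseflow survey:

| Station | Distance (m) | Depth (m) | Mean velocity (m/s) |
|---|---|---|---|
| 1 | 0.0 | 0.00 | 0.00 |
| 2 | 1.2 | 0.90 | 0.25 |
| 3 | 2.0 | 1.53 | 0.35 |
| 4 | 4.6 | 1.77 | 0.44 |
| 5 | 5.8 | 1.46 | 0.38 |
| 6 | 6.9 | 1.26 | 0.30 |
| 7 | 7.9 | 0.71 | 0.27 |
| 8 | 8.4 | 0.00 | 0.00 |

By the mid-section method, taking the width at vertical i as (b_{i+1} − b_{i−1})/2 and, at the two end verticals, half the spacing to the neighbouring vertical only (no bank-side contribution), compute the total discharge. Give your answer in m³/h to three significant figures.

13700 m³/h

w_2 = (2.0 − 0.0)/2 = 1 m; q_2 = 0.25 × 0.90 × 1 = 0.2250 m³/s
w_3 = (4.6 − 1.2)/2 = 1.7 m; q_3 = 0.35 × 1.53 × 1.7 = 0.9104 m³/s
w_4 = (5.8 − 2.0)/2 = 1.9 m; q_4 = 0.44 × 1.77 × 1.9 = 1.480 m³/s
w_5 = (6.9 − 4.6)/2 = 1.15 m; q_5 = 0.38 × 1.46 × 1.15 = 0.6380 m³/s
w_6 = (7.9 − 5.8)/2 = 1.05 m; q_6 = 0.30 × 1.26 × 1.05 = 0.3969 m³/s
w_7 = (8.4 − 6.9)/2 = 0.75 m; q_7 = 0.27 × 0.71 × 0.75 = 0.1438 m³/s
Stations 1, 8 contribute zero (depth or velocity is 0).
Q = Σ qᵢ = 3.794 m³/s
= 3.794 × 3600 = 13660 m³/h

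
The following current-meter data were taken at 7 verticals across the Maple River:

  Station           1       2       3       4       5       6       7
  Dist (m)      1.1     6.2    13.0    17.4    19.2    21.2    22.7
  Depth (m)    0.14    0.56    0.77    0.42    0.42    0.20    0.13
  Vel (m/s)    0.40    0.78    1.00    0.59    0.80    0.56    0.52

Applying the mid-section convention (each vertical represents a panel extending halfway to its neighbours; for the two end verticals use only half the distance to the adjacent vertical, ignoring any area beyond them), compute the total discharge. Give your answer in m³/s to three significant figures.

8.71 m³/s

w_1 = (6.2 − 1.1)/2 = 2.55 m; q_1 = 0.40 × 0.14 × 2.55 = 0.1428 m³/s
w_2 = (13.0 − 1.1)/2 = 5.95 m; q_2 = 0.78 × 0.56 × 5.95 = 2.599 m³/s
w_3 = (17.4 − 6.2)/2 = 5.6 m; q_3 = 1.00 × 0.77 × 5.6 = 4.312 m³/s
w_4 = (19.2 − 13.0)/2 = 3.1 m; q_4 = 0.59 × 0.42 × 3.1 = 0.7682 m³/s
w_5 = (21.2 − 17.4)/2 = 1.9 m; q_5 = 0.80 × 0.42 × 1.9 = 0.6384 m³/s
w_6 = (22.7 − 19.2)/2 = 1.75 m; q_6 = 0.56 × 0.20 × 1.75 = 0.1960 m³/s
w_7 = (22.7 − 21.2)/2 = 0.75 m; q_7 = 0.52 × 0.13 × 0.75 = 0.05070 m³/s
Q = Σ qᵢ = 8.707 m³/s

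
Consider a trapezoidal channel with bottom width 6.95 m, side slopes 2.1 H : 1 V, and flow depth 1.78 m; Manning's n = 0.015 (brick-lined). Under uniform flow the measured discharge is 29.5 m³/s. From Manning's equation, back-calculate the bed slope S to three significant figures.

A = (b + z·y)·y = (6.95 + 2.1×1.78)×1.78 = 19.02 m²
P = b + 2y√(1+z²) = 6.95 + 2×1.78×√(1+2.1²) = 15.23 m
R = A/P = 19.02/15.23 = 1.249 m
S = (Q·n / (1·A·R^(2/3)))² = (29.5×0.015 / (1×19.02×1.160))² = 0.0004021

0.000402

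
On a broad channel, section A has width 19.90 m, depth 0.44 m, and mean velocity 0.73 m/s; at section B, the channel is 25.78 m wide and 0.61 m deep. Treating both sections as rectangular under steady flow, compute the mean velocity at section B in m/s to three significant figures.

0.406 m/s

Q = A₁V₁ = (19.90×0.44) × 0.73 = 6.392 m³/s
A₂ = 25.78 × 0.61 = 15.73 m²
V₂ = Q/A₂ = 6.392/15.73 = 0.4065 m/s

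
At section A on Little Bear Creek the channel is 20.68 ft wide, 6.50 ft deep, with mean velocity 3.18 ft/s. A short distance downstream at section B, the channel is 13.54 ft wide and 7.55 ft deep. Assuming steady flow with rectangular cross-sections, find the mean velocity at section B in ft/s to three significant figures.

4.18 ft/s

Q = A₁V₁ = (20.68×6.50) × 3.18 = 427.5 ft³/s
A₂ = 13.54 × 7.55 = 102.2 ft²
V₂ = Q/A₂ = 427.5/102.2 = 4.181 ft/s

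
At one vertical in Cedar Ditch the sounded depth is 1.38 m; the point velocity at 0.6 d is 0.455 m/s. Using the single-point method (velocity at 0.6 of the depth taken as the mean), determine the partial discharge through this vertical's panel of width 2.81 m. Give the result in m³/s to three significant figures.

1.76 m³/s

v̄ = v₀.₆ = 0.455 m/s
q = v̄ × d × w = 0.4550 × 1.38 × 2.81 = 1.764 m³/s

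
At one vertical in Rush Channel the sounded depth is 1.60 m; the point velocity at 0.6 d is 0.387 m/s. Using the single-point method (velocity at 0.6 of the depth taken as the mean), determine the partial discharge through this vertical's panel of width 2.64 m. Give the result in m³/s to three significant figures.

v̄ = v₀.₆ = 0.387 m/s
q = v̄ × d × w = 0.3870 × 1.60 × 2.64 = 1.635 m³/s

1.63 m³/s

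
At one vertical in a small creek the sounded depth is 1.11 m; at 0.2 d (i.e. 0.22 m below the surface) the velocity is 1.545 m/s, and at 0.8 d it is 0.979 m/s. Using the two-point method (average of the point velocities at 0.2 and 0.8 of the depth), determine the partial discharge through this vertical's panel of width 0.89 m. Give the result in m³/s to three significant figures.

1.25 m³/s

v̄ = (1.545 + 0.979) / 2 = 1.262 m/s
q = v̄ × d × w = 1.262 × 1.11 × 0.89 = 1.247 m³/s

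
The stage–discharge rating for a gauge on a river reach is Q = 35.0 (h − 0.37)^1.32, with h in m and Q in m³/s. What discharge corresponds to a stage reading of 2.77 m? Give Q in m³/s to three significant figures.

111 m³/s

Q = 35.0 × (2.77 − 0.37)^1.32 = 35.0 × 2.4^1.32 = 111.2 m³/s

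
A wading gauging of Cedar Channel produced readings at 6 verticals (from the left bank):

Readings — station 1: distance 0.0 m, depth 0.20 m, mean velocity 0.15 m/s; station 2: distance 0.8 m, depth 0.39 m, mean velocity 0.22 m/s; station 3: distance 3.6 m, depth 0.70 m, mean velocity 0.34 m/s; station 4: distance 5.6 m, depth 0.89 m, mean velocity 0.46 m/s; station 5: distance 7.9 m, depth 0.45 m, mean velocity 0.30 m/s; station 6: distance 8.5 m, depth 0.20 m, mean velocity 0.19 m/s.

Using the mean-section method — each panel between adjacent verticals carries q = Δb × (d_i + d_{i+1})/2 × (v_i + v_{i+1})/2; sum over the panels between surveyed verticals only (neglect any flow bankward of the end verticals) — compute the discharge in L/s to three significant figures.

Panel 1-2: Δb = 0.8 m, d̄ = (0.20+0.39)/2 = 0.295, v̄ = (0.15+0.22)/2 = 0.185 → q = 0.8×0.295×0.185 = 0.04366 m³/s
Panel 2-3: Δb = 2.8 m, d̄ = (0.39+0.70)/2 = 0.545, v̄ = (0.22+0.34)/2 = 0.28 → q = 2.8×0.545×0.28 = 0.4273 m³/s
Panel 3-4: Δb = 2 m, d̄ = (0.70+0.89)/2 = 0.795, v̄ = (0.34+0.46)/2 = 0.4 → q = 2×0.795×0.4 = 0.6360 m³/s
Panel 4-5: Δb = 2.3 m, d̄ = (0.89+0.45)/2 = 0.67, v̄ = (0.46+0.30)/2 = 0.38 → q = 2.3×0.67×0.38 = 0.5856 m³/s
Panel 5-6: Δb = 0.6 m, d̄ = (0.45+0.20)/2 = 0.325, v̄ = (0.30+0.19)/2 = 0.245 → q = 0.6×0.325×0.245 = 0.04778 m³/s
Q = Σ q = 1.740 m³/s
= 1.740 × 1000 = 1740 L/s

1740 L/s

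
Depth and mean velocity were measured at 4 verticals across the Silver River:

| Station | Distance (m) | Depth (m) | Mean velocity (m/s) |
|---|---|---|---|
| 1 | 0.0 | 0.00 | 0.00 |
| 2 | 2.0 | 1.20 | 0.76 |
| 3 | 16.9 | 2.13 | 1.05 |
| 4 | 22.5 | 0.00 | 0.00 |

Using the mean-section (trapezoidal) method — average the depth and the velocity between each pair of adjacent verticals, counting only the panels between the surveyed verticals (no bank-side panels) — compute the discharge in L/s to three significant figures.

Panel 1-2: Δb = 2 m, d̄ = (0.00+1.20)/2 = 0.6, v̄ = (0.00+0.76)/2 = 0.38 → q = 2×0.6×0.38 = 0.4560 m³/s
Panel 2-3: Δb = 14.9 m, d̄ = (1.20+2.13)/2 = 1.665, v̄ = (0.76+1.05)/2 = 0.905 → q = 14.9×1.665×0.905 = 22.45 m³/s
Panel 3-4: Δb = 5.6 m, d̄ = (2.13+0.00)/2 = 1.065, v̄ = (1.05+0.00)/2 = 0.525 → q = 5.6×1.065×0.525 = 3.131 m³/s
Q = Σ q = 26.04 m³/s
= 26.04 × 1000 = 26040 L/s

26000 L/s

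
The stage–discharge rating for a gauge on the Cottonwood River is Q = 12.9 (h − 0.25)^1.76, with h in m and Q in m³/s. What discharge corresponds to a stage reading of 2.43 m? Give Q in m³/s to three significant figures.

50.8 m³/s

Q = 12.9 × (2.43 − 0.25)^1.76 = 12.9 × 2.18^1.76 = 50.85 m³/s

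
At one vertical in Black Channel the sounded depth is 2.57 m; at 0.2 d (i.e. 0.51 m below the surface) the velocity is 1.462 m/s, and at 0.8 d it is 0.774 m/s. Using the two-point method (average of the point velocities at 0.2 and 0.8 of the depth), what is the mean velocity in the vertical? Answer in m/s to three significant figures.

v̄ = (1.462 + 0.774) / 2 = 1.118 m/s

1.12 m/s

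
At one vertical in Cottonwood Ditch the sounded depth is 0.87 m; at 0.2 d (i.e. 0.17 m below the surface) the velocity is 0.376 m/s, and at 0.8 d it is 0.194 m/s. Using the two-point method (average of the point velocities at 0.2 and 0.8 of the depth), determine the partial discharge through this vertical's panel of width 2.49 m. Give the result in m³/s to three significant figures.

v̄ = (0.376 + 0.194) / 2 = 0.2850 m/s
q = v̄ × d × w = 0.2850 × 0.87 × 2.49 = 0.6174 m³/s

0.617 m³/s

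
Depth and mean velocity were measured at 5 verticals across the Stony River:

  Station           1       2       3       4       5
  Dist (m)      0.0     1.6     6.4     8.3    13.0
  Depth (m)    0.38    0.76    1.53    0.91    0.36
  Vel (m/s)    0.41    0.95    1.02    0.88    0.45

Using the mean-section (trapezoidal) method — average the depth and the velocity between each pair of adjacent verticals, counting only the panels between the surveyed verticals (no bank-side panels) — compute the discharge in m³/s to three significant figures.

Panel 1-2: Δb = 1.6 m, d̄ = (0.38+0.76)/2 = 0.57, v̄ = (0.41+0.95)/2 = 0.68 → q = 1.6×0.57×0.68 = 0.6202 m³/s
Panel 2-3: Δb = 4.8 m, d̄ = (0.76+1.53)/2 = 1.145, v̄ = (0.95+1.02)/2 = 0.985 → q = 4.8×1.145×0.985 = 5.414 m³/s
Panel 3-4: Δb = 1.9 m, d̄ = (1.53+0.91)/2 = 1.22, v̄ = (1.02+0.88)/2 = 0.95 → q = 1.9×1.22×0.95 = 2.202 m³/s
Panel 4-5: Δb = 4.7 m, d̄ = (0.91+0.36)/2 = 0.635, v̄ = (0.88+0.45)/2 = 0.665 → q = 4.7×0.635×0.665 = 1.985 m³/s
Q = Σ q = 10.22 m³/s

10.2 m³/s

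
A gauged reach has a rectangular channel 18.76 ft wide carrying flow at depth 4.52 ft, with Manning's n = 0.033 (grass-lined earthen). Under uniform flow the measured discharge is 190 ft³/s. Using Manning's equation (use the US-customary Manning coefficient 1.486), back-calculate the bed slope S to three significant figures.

A = b·y = 18.76 × 4.52 = 84.80 ft²
P = b + 2y = 18.76 + 2×4.52 = 27.80 ft
R = A/P = 84.80/27.80 = 3.050 ft
S = (Q·n / (1.486·A·R^(2/3)))² = (190×0.033 / (1.486×84.80×2.103))² = 0.0005597

0.000560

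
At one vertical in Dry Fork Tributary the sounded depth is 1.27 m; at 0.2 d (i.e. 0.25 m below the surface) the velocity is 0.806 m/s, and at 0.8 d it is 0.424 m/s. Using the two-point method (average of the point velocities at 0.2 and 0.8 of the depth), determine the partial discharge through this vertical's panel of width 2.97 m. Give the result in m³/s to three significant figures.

2.32 m³/s

v̄ = (0.806 + 0.424) / 2 = 0.6150 m/s
q = v̄ × d × w = 0.6150 × 1.27 × 2.97 = 2.320 m³/s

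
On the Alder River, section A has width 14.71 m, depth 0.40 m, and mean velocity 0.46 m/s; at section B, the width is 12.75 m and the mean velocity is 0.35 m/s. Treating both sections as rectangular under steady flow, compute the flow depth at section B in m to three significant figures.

0.607 m

Q = A₁V₁ = (14.71×0.40) × 0.46 = 2.707 m³/s
d₂ = Q/(b₂ V₂) = 2.707/(12.75×0.35) = 0.6065 m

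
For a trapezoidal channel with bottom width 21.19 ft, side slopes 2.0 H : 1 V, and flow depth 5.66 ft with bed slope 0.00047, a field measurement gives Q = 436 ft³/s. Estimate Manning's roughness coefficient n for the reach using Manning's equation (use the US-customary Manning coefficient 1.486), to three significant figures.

A = (b + z·y)·y = (21.19 + 2.0×5.66)×5.66 = 184.0 ft²
P = b + 2y√(1+z²) = 21.19 + 2×5.66×√(1+2.0²) = 46.50 ft
R = A/P = 184.0/46.50 = 3.957 ft
n = (1.486/Q)·A·R^(2/3)·S^(1/2) = (1.486/436) × 184.0 × 2.502 × 0.02168 = 0.03401

0.0340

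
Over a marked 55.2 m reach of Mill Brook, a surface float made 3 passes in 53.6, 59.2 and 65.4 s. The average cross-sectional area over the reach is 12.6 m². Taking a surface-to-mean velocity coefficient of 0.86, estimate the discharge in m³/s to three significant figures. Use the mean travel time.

10.1 m³/s

t̄ = (53.6 + 59.2 + 65.4) / 3 = 59.4 s
v_surface = L / t̄ = 55.2 / 59.4 = 0.9293 m/s
v_mean = 0.86 × 0.9293 = 0.7992 m/s
Q = A × v_mean = 12.6 × 0.7992 = 10.07 m³/s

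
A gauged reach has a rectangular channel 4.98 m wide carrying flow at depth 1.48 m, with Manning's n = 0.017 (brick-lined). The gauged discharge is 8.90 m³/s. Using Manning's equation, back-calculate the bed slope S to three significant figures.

A = b·y = 4.98 × 1.48 = 7.370 m²
P = b + 2y = 4.98 + 2×1.48 = 7.940 m
R = A/P = 7.370/7.940 = 0.9283 m
S = (Q·n / (1·A·R^(2/3)))² = (8.90×0.017 / (1×7.370×0.9516))² = 0.0004654

0.000465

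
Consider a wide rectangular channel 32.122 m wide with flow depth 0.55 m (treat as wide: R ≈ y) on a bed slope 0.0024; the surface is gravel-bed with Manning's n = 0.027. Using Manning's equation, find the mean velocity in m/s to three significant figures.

1.22 m/s

A = b·y = 32.122 × 0.55 = 17.67 m²
Wide channel: R ≈ y = 0.55 m
Q = (1/n)·A·R^(2/3)·S^(1/2) = (1/0.027) × 17.67 × 0.5500^(2/3) × 0.0024^(1/2) = 21.52 m³/s
V = Q/A = 21.52/17.67 = 1.218 m/s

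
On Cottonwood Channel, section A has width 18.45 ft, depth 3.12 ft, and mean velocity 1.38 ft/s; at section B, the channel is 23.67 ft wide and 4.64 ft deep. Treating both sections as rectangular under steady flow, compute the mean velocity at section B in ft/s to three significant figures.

0.723 ft/s

Q = A₁V₁ = (18.45×3.12) × 1.38 = 79.44 ft³/s
A₂ = 23.67 × 4.64 = 109.8 ft²
V₂ = Q/A₂ = 79.44/109.8 = 0.7233 ft/s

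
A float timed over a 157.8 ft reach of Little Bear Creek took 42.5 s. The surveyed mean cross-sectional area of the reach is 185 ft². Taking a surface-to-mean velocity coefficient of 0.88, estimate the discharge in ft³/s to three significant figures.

v_surface = L / t̄ = 157.8 / 42.5 = 3.713 ft/s
v_mean = 0.88 × 3.713 = 3.267 ft/s
Q = A × v_mean = 185 × 3.267 = 604.5 ft³/s

604 ft³/s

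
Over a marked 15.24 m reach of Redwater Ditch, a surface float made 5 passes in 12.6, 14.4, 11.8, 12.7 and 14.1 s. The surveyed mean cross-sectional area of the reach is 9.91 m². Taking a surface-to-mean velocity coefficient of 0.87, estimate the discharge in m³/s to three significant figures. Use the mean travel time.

10.0 m³/s

t̄ = (12.6 + 14.4 + 11.8 + 12.7 + 14.1) / 5 = 13.12 s
v_surface = L / t̄ = 15.24 / 13.12 = 1.162 m/s
v_mean = 0.87 × 1.162 = 1.011 m/s
Q = A × v_mean = 9.91 × 1.011 = 10.01 m³/s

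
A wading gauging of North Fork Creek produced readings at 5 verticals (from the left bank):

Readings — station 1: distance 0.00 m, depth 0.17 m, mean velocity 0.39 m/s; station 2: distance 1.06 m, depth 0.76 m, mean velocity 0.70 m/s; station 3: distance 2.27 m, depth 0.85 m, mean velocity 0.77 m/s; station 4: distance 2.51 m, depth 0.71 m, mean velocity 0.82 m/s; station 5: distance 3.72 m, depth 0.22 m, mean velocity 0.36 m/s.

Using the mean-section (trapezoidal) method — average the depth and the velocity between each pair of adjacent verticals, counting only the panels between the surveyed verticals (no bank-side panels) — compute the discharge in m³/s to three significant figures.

Panel 1-2: Δb = 1.06 m, d̄ = (0.17+0.76)/2 = 0.465, v̄ = (0.39+0.70)/2 = 0.545 → q = 1.06×0.465×0.545 = 0.2686 m³/s
Panel 2-3: Δb = 1.21 m, d̄ = (0.76+0.85)/2 = 0.805, v̄ = (0.70+0.77)/2 = 0.735 → q = 1.21×0.805×0.735 = 0.7159 m³/s
Panel 3-4: Δb = 0.24 m, d̄ = (0.85+0.71)/2 = 0.78, v̄ = (0.77+0.82)/2 = 0.795 → q = 0.24×0.78×0.795 = 0.1488 m³/s
Panel 4-5: Δb = 1.21 m, d̄ = (0.71+0.22)/2 = 0.465, v̄ = (0.82+0.36)/2 = 0.59 → q = 1.21×0.465×0.59 = 0.3320 m³/s
Q = Σ q = 1.465 m³/s

1.47 m³/s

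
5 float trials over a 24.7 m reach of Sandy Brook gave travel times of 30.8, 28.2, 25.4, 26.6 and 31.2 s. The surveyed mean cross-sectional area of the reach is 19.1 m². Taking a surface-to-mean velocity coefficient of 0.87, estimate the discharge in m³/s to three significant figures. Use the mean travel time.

t̄ = (30.8 + 28.2 + 25.4 + 26.6 + 31.2) / 5 = 28.44 s
v_surface = L / t̄ = 24.7 / 28.44 = 0.8685 m/s
v_mean = 0.87 × 0.8685 = 0.7556 m/s
Q = A × v_mean = 19.1 × 0.7556 = 14.43 m³/s

14.4 m³/s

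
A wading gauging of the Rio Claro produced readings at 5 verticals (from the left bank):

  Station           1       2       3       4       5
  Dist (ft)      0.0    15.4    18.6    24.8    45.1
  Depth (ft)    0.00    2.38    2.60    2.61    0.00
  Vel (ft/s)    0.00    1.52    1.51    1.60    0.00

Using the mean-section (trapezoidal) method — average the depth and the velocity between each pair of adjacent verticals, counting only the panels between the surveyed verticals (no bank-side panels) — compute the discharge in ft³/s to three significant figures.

Panel 1-2: Δb = 15.4 ft, d̄ = (0.00+2.38)/2 = 1.19, v̄ = (0.00+1.52)/2 = 0.76 → q = 15.4×1.19×0.76 = 13.93 ft³/s
Panel 2-3: Δb = 3.2 ft, d̄ = (2.38+2.60)/2 = 2.49, v̄ = (1.52+1.51)/2 = 1.515 → q = 3.2×2.49×1.515 = 12.07 ft³/s
Panel 3-4: Δb = 6.2 ft, d̄ = (2.60+2.61)/2 = 2.605, v̄ = (1.51+1.60)/2 = 1.555 → q = 6.2×2.605×1.555 = 25.11 ft³/s
Panel 4-5: Δb = 20.3 ft, d̄ = (2.61+0.00)/2 = 1.305, v̄ = (1.60+0.00)/2 = 0.8 → q = 20.3×1.305×0.8 = 21.19 ft³/s
Q = Σ q = 72.31 ft³/s

72.3 ft³/s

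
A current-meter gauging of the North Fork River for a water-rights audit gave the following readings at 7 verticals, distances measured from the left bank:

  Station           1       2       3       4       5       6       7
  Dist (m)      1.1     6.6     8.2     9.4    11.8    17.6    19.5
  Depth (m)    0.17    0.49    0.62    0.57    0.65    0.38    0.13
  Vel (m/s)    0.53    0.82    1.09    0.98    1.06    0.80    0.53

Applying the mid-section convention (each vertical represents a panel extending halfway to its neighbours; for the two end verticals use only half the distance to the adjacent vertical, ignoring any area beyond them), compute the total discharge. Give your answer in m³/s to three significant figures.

w_1 = (6.6 − 1.1)/2 = 2.75 m; q_1 = 0.53 × 0.17 × 2.75 = 0.2478 m³/s
w_2 = (8.2 − 1.1)/2 = 3.55 m; q_2 = 0.82 × 0.49 × 3.55 = 1.426 m³/s
w_3 = (9.4 − 6.6)/2 = 1.4 m; q_3 = 1.09 × 0.62 × 1.4 = 0.9461 m³/s
w_4 = (11.8 − 8.2)/2 = 1.8 m; q_4 = 0.98 × 0.57 × 1.8 = 1.005 m³/s
w_5 = (17.6 − 9.4)/2 = 4.1 m; q_5 = 1.06 × 0.65 × 4.1 = 2.825 m³/s
w_6 = (19.5 − 11.8)/2 = 3.85 m; q_6 = 0.80 × 0.38 × 3.85 = 1.170 m³/s
w_7 = (19.5 − 17.6)/2 = 0.95 m; q_7 = 0.53 × 0.13 × 0.95 = 0.06546 m³/s
Q = Σ qᵢ = 7.687 m³/s

7.69 m³/s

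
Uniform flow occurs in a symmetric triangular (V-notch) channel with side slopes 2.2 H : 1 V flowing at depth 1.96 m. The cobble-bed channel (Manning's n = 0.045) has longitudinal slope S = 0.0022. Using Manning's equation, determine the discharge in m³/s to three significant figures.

A = z·y² = 2.2×1.96² = 8.452 m²
P = 2y√(1+z²) = 2×1.96×√(1+2.2²) = 9.473 m
R = A/P = 8.452/9.473 = 0.8922 m
Q = (1/n)·A·R^(2/3)·S^(1/2) = (1/0.045) × 8.452 × 0.8922^(2/3) × 0.0022^(1/2) = 8.164 m³/s

8.16 m³/s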